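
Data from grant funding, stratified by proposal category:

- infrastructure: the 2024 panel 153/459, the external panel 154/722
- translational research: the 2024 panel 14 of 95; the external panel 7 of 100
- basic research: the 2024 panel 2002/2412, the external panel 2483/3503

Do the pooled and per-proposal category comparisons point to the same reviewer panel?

Infrastructure: the 2024 panel 153/459 = 33.3%, the external panel 154/722 = 21.3% → the 2024 panel
Translational research: the 2024 panel 14/95 = 14.7%, the external panel 7/100 = 7.0% → the 2024 panel
Basic research: the 2024 panel 2002/2412 = 83.0%, the external panel 2483/3503 = 70.9% → the 2024 panel
Overall: the 2024 panel 2169/2966 = 73.1%, the external panel 2644/4325 = 61.1% → the 2024 panel
The 2024 panel wins overall and in every proposal group — no reversal.

Yes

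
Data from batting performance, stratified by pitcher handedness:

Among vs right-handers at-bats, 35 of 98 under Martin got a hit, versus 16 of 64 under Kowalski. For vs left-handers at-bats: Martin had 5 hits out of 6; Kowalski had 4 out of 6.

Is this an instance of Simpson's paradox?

No

Vs right-handers: Martin 35/98 = 35.7%, Kowalski 16/64 = 25.0% → Martin
Vs left-handers: Martin 5/6 = 83.3%, Kowalski 4/6 = 66.7% → Martin
Overall: Martin 40/104 = 38.5%, Kowalski 20/70 = 28.6% → Martin
Martin wins overall and in every pitcher group — no reversal.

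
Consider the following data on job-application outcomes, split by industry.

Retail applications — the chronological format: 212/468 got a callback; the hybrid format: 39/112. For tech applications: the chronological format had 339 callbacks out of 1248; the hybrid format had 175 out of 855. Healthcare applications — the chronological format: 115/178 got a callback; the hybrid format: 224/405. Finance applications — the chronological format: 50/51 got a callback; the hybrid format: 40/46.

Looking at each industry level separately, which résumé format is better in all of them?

Retail: the chronological format 212/468 = 45.3%, the hybrid format 39/112 = 34.8% → the chronological format
Tech: the chronological format 339/1248 = 27.2%, the hybrid format 175/855 = 20.5% → the chronological format
Healthcare: the chronological format 115/178 = 64.6%, the hybrid format 224/405 = 55.3% → the chronological format
Finance: the chronological format 50/51 = 98.0%, the hybrid format 40/46 = 87.0% → the chronological format
The chronological format has the higher rate in all 4 groups.

the chronological format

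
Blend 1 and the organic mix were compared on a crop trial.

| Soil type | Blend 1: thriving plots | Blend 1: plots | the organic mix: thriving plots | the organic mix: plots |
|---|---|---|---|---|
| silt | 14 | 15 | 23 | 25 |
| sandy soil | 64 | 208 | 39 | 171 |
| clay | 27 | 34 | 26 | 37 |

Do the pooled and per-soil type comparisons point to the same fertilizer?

Yes

Silt: Blend 1 14/15 = 93.3%, the organic mix 23/25 = 92.0% → Blend 1
Sandy soil: Blend 1 64/208 = 30.8%, the organic mix 39/171 = 22.8% → Blend 1
Clay: Blend 1 27/34 = 79.4%, the organic mix 26/37 = 70.3% → Blend 1
Overall: Blend 1 105/257 = 40.9%, the organic mix 88/233 = 37.8% → Blend 1
Blend 1 wins overall and in every soil group — no reversal.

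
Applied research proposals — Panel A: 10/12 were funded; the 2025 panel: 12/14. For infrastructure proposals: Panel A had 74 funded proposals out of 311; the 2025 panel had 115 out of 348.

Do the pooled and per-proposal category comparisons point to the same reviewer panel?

Applied research: Panel A 10/12 = 83.3%, the 2025 panel 12/14 = 85.7% → the 2025 panel
Infrastructure: Panel A 74/311 = 23.8%, the 2025 panel 115/348 = 33.0% → the 2025 panel
Overall: Panel A 84/323 = 26.0%, the 2025 panel 127/362 = 35.1% → the 2025 panel
The 2025 panel wins overall and in every proposal group — no reversal.

Yes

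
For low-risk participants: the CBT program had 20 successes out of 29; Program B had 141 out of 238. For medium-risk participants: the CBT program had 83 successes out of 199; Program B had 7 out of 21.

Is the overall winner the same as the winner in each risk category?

No

Low-risk: the CBT program 20/29 = 69.0%, Program B 141/238 = 59.2% → the CBT program
Medium-risk: the CBT program 83/199 = 41.7%, Program B 7/21 = 33.3% → the CBT program
Overall: the CBT program 103/228 = 45.2%, Program B 148/259 = 57.1% → Program B
The CBT program wins each risk group but Program B wins overall — the comparison reverses. The CBT program's participants skew toward medium-risk, which has a lower base rate.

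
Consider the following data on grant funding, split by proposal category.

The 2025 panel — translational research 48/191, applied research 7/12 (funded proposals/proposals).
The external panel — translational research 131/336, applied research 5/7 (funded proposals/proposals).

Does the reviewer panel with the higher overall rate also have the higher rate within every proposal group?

Yes

Translational research: the 2025 panel 48/191 = 25.1%, the external panel 131/336 = 39.0% → the external panel
Applied research: the 2025 panel 7/12 = 58.3%, the external panel 5/7 = 71.4% → the external panel
Overall: the 2025 panel 55/203 = 27.1%, the external panel 136/343 = 39.7% → the external panel
The external panel wins overall and in every proposal group — no reversal.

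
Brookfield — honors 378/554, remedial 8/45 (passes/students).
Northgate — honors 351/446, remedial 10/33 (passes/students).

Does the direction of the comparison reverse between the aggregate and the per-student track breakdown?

Honors: Brookfield 378/554 = 68.2%, Northgate 351/446 = 78.7% → Northgate
Remedial: Brookfield 8/45 = 17.8%, Northgate 10/33 = 30.3% → Northgate
Overall: Brookfield 386/599 = 64.4%, Northgate 361/479 = 75.4% → Northgate
Northgate wins overall and in every student group — no reversal.

No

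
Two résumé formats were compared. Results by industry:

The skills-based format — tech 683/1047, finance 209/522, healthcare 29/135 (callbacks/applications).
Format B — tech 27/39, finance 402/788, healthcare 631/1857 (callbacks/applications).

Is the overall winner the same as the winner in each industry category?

No

Tech: the skills-based format 683/1047 = 65.2%, Format B 27/39 = 69.2% → Format B
Finance: the skills-based format 209/522 = 40.0%, Format B 402/788 = 51.0% → Format B
Healthcare: the skills-based format 29/135 = 21.5%, Format B 631/1857 = 34.0% → Format B
Overall: the skills-based format 921/1704 = 54.0%, Format B 1060/2684 = 39.5% → the skills-based format
Format B wins each industry group but the skills-based format wins overall — the comparison reverses. Format B's applications skew toward healthcare, which has a lower base rate.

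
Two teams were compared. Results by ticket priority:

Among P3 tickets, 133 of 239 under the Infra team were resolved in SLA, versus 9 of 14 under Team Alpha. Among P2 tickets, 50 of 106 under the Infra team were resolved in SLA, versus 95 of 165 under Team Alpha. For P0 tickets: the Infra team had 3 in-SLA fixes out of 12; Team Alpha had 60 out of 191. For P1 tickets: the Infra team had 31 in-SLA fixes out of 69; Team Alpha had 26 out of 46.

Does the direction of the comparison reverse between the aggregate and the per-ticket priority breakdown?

P3: the Infra team 133/239 = 55.6%, Team Alpha 9/14 = 64.3% → Team Alpha
P2: the Infra team 50/106 = 47.2%, Team Alpha 95/165 = 57.6% → Team Alpha
P0: the Infra team 3/12 = 25.0%, Team Alpha 60/191 = 31.4% → Team Alpha
P1: the Infra team 31/69 = 44.9%, Team Alpha 26/46 = 56.5% → Team Alpha
Overall: the Infra team 217/426 = 50.9%, Team Alpha 190/416 = 45.7% → the Infra team
Team Alpha wins each ticket group but the Infra team wins overall — the comparison reverses. Team Alpha's tickets skew toward P0, which has a lower base rate.

Yes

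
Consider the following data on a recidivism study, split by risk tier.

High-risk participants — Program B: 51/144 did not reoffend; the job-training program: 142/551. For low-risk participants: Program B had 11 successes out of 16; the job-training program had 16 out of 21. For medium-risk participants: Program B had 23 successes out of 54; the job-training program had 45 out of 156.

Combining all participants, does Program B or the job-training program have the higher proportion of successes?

Program B

High-risk: Program B 51/144 = 35.4%, the job-training program 142/551 = 25.8% → Program B
Low-risk: Program B 11/16 = 68.8%, the job-training program 16/21 = 76.2% → the job-training program
Medium-risk: Program B 23/54 = 42.6%, the job-training program 45/156 = 28.8% → Program B
Overall: Program B 85/214 = 39.7%, the job-training program 203/728 = 27.9% → Program B
(Neither sweeps every risk group, but Program B has the higher pooled rate.)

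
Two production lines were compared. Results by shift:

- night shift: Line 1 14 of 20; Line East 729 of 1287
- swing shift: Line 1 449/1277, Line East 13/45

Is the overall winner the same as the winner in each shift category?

No

Night shift: Line 1 14/20 = 70.0%, Line East 729/1287 = 56.6% → Line 1
Swing shift: Line 1 449/1277 = 35.2%, Line East 13/45 = 28.9% → Line 1
Overall: Line 1 463/1297 = 35.7%, Line East 742/1332 = 55.7% → Line East
Line 1 wins each shift group but Line East wins overall — the comparison reverses. Line 1's units skew toward swing shift, which has a lower base rate.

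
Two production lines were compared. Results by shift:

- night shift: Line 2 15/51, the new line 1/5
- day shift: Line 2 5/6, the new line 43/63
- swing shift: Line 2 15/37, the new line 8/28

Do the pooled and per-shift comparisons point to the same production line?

No

Night shift: Line 2 15/51 = 29.4%, the new line 1/5 = 20.0% → Line 2
Day shift: Line 2 5/6 = 83.3%, the new line 43/63 = 68.3% → Line 2
Swing shift: Line 2 15/37 = 40.5%, the new line 8/28 = 28.6% → Line 2
Overall: Line 2 35/94 = 37.2%, the new line 52/96 = 54.2% → the new line
Line 2 wins each shift group but the new line wins overall — the comparison reverses. Line 2's units skew toward night shift, which has a lower base rate.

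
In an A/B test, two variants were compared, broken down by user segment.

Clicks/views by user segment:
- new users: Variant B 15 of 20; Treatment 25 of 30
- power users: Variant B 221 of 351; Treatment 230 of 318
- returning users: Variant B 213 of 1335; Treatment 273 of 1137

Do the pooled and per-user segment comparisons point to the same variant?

Yes

New users: Variant B 15/20 = 75.0%, Treatment 25/30 = 83.3% → Treatment
Power users: Variant B 221/351 = 63.0%, Treatment 230/318 = 72.3% → Treatment
Returning users: Variant B 213/1335 = 16.0%, Treatment 273/1137 = 24.0% → Treatment
Overall: Variant B 449/1706 = 26.3%, Treatment 528/1485 = 35.6% → Treatment
Treatment wins overall and in every user group — no reversal.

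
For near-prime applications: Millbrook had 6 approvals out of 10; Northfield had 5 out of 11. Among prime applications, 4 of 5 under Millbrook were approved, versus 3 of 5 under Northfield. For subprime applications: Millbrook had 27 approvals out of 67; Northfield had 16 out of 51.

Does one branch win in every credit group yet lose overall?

Near-prime: Millbrook 6/10 = 60.0%, Northfield 5/11 = 45.5% → Millbrook
Prime: Millbrook 4/5 = 80.0%, Northfield 3/5 = 60.0% → Millbrook
Subprime: Millbrook 27/67 = 40.3%, Northfield 16/51 = 31.4% → Millbrook
Overall: Millbrook 37/82 = 45.1%, Northfield 24/67 = 35.8% → Millbrook
Millbrook wins overall and in every credit group — no reversal.

No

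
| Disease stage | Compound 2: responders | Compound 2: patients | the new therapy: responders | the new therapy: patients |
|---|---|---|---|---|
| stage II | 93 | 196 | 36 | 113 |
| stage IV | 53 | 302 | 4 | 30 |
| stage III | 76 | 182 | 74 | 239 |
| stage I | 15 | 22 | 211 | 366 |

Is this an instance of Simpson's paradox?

Stage II: Compound 2 93/196 = 47.4%, the new therapy 36/113 = 31.9% → Compound 2
Stage IV: Compound 2 53/302 = 17.5%, the new therapy 4/30 = 13.3% → Compound 2
Stage III: Compound 2 76/182 = 41.8%, the new therapy 74/239 = 31.0% → Compound 2
Stage I: Compound 2 15/22 = 68.2%, the new therapy 211/366 = 57.7% → Compound 2
Overall: Compound 2 237/702 = 33.8%, the new therapy 325/748 = 43.4% → the new therapy
Compound 2 wins each disease group but the new therapy wins overall — the comparison reverses. Compound 2's patients skew toward stage IV, which has a lower base rate.

Yes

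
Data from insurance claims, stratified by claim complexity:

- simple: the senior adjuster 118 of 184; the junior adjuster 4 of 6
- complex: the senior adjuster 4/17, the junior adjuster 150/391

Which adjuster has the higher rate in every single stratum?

Simple: the senior adjuster 118/184 = 64.1%, the junior adjuster 4/6 = 66.7% → the junior adjuster
Complex: the senior adjuster 4/17 = 23.5%, the junior adjuster 150/391 = 38.4% → the junior adjuster
The junior adjuster has the higher rate in both groups.

the junior adjuster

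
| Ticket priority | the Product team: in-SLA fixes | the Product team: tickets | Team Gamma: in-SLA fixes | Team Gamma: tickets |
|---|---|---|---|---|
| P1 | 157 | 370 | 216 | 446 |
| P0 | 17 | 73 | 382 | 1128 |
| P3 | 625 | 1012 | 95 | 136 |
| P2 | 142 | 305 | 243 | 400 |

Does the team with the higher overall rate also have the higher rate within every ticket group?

No

P1: the Product team 157/370 = 42.4%, Team Gamma 216/446 = 48.4% → Team Gamma
P0: the Product team 17/73 = 23.3%, Team Gamma 382/1128 = 33.9% → Team Gamma
P3: the Product team 625/1012 = 61.8%, Team Gamma 95/136 = 69.9% → Team Gamma
P2: the Product team 142/305 = 46.6%, Team Gamma 243/400 = 60.8% → Team Gamma
Overall: the Product team 941/1760 = 53.5%, Team Gamma 936/2110 = 44.4% → the Product team
Team Gamma wins each ticket group but the Product team wins overall — the comparison reverses. Team Gamma's tickets skew toward P0, which has a lower base rate.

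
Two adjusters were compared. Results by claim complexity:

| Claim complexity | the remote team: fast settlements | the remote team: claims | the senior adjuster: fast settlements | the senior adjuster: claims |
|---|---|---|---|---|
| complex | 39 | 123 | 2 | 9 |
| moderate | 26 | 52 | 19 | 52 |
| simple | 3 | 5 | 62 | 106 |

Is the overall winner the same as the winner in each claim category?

No

Complex: the remote team 39/123 = 31.7%, the senior adjuster 2/9 = 22.2% → the remote team
Moderate: the remote team 26/52 = 50.0%, the senior adjuster 19/52 = 36.5% → the remote team
Simple: the remote team 3/5 = 60.0%, the senior adjuster 62/106 = 58.5% → the remote team
Overall: the remote team 68/180 = 37.8%, the senior adjuster 83/167 = 49.7% → the senior adjuster
The remote team wins each claim group but the senior adjuster wins overall — the comparison reverses. The remote team's claims skew toward complex, which has a lower base rate.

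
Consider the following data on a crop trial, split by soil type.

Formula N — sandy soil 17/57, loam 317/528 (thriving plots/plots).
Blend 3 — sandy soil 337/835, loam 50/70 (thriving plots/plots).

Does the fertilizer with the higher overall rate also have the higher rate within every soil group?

No

Sandy soil: Formula N 17/57 = 29.8%, Blend 3 337/835 = 40.4% → Blend 3
Loam: Formula N 317/528 = 60.0%, Blend 3 50/70 = 71.4% → Blend 3
Overall: Formula N 334/585 = 57.1%, Blend 3 387/905 = 42.8% → Formula N
Blend 3 wins each soil group but Formula N wins overall — the comparison reverses. Blend 3's plots skew toward sandy soil, which has a lower base rate.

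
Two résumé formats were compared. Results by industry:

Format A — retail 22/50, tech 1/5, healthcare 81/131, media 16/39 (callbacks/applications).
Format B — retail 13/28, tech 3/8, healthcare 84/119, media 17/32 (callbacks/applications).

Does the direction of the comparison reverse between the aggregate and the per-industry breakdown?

Retail: Format A 22/50 = 44.0%, Format B 13/28 = 46.4% → Format B
Tech: Format A 1/5 = 20.0%, Format B 3/8 = 37.5% → Format B
Healthcare: Format A 81/131 = 61.8%, Format B 84/119 = 70.6% → Format B
Media: Format A 16/39 = 41.0%, Format B 17/32 = 53.1% → Format B
Overall: Format A 120/225 = 53.3%, Format B 117/187 = 62.6% → Format B
Format B wins overall and in every industry group — no reversal.

No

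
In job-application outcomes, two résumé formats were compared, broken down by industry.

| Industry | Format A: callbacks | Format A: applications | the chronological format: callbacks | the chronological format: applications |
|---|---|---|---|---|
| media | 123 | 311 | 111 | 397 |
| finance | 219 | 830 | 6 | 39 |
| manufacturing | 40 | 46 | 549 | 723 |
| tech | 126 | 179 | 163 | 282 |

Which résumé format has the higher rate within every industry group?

Media: Format A 123/311 = 39.5%, the chronological format 111/397 = 28.0% → Format A
Finance: Format A 219/830 = 26.4%, the chronological format 6/39 = 15.4% → Format A
Manufacturing: Format A 40/46 = 87.0%, the chronological format 549/723 = 75.9% → Format A
Tech: Format A 126/179 = 70.4%, the chronological format 163/282 = 57.8% → Format A
Format A has the higher rate in all 4 groups.

Format A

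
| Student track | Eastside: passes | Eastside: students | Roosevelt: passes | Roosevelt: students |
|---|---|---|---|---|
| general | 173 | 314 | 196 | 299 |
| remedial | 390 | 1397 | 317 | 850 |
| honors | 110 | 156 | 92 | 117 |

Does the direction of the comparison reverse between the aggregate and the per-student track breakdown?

General: Eastside 173/314 = 55.1%, Roosevelt 196/299 = 65.6% → Roosevelt
Remedial: Eastside 390/1397 = 27.9%, Roosevelt 317/850 = 37.3% → Roosevelt
Honors: Eastside 110/156 = 70.5%, Roosevelt 92/117 = 78.6% → Roosevelt
Overall: Eastside 673/1867 = 36.0%, Roosevelt 605/1266 = 47.8% → Roosevelt
Roosevelt wins overall and in every student group — no reversal.

No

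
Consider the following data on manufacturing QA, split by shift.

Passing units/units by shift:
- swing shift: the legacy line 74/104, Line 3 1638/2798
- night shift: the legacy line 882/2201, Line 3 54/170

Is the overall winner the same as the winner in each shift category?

No

Swing shift: the legacy line 74/104 = 71.2%, Line 3 1638/2798 = 58.5% → the legacy line
Night shift: the legacy line 882/2201 = 40.1%, Line 3 54/170 = 31.8% → the legacy line
Overall: the legacy line 956/2305 = 41.5%, Line 3 1692/2968 = 57.0% → Line 3
The legacy line wins each shift group but Line 3 wins overall — the comparison reverses. The legacy line's units skew toward night shift, which has a lower base rate.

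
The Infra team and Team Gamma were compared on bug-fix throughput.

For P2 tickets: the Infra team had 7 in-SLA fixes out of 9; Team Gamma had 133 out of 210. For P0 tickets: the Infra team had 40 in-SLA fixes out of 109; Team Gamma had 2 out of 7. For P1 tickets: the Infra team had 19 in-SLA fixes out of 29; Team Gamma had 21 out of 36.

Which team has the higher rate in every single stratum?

the Infra team

P2: the Infra team 7/9 = 77.8%, Team Gamma 133/210 = 63.3% → the Infra team
P0: the Infra team 40/109 = 36.7%, Team Gamma 2/7 = 28.6% → the Infra team
P1: the Infra team 19/29 = 65.5%, Team Gamma 21/36 = 58.3% → the Infra team
The Infra team has the higher rate in all 3 groups.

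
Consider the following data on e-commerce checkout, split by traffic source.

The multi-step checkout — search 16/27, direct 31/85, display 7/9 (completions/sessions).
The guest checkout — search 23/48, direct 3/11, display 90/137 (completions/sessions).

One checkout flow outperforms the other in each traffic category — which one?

Search: the multi-step checkout 16/27 = 59.3%, the guest checkout 23/48 = 47.9% → the multi-step checkout
Direct: the multi-step checkout 31/85 = 36.5%, the guest checkout 3/11 = 27.3% → the multi-step checkout
Display: the multi-step checkout 7/9 = 77.8%, the guest checkout 90/137 = 65.7% → the multi-step checkout
The multi-step checkout has the higher rate in all 3 groups.

the multi-step checkout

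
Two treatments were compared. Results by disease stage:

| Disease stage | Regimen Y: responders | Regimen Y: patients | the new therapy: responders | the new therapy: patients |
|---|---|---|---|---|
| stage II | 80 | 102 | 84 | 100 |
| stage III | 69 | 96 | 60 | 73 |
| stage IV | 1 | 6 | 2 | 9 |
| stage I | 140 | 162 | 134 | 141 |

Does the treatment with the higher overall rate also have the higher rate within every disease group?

Stage II: Regimen Y 80/102 = 78.4%, the new therapy 84/100 = 84.0% → the new therapy
Stage III: Regimen Y 69/96 = 71.9%, the new therapy 60/73 = 82.2% → the new therapy
Stage IV: Regimen Y 1/6 = 16.7%, the new therapy 2/9 = 22.2% → the new therapy
Stage I: Regimen Y 140/162 = 86.4%, the new therapy 134/141 = 95.0% → the new therapy
Overall: Regimen Y 290/366 = 79.2%, the new therapy 280/323 = 86.7% → the new therapy
The new therapy wins overall and in every disease group — no reversal.

Yes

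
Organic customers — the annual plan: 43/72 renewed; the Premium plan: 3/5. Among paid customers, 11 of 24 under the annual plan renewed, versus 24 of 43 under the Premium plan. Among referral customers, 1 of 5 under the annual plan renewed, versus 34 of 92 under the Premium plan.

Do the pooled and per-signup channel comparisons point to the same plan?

No

Organic: the annual plan 43/72 = 59.7%, the Premium plan 3/5 = 60.0% → the Premium plan
Paid: the annual plan 11/24 = 45.8%, the Premium plan 24/43 = 55.8% → the Premium plan
Referral: the annual plan 1/5 = 20.0%, the Premium plan 34/92 = 37.0% → the Premium plan
Overall: the annual plan 55/101 = 54.5%, the Premium plan 61/140 = 43.6% → the annual plan
The Premium plan wins each signup group but the annual plan wins overall — the comparison reverses. The Premium plan's customers skew toward referral, which has a lower base rate.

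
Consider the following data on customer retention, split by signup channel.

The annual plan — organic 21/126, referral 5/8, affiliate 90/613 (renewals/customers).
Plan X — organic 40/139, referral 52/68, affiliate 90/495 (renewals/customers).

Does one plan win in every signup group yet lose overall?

No

Organic: the annual plan 21/126 = 16.7%, Plan X 40/139 = 28.8% → Plan X
Referral: the annual plan 5/8 = 62.5%, Plan X 52/68 = 76.5% → Plan X
Affiliate: the annual plan 90/613 = 14.7%, Plan X 90/495 = 18.2% → Plan X
Overall: the annual plan 116/747 = 15.5%, Plan X 182/702 = 25.9% → Plan X
Plan X wins overall and in every signup group — no reversal.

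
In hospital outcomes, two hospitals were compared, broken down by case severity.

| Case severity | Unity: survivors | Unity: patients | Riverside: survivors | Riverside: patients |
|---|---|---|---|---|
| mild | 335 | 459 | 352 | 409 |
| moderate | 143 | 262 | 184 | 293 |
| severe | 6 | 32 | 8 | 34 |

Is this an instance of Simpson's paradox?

Mild: Unity 335/459 = 73.0%, Riverside 352/409 = 86.1% → Riverside
Moderate: Unity 143/262 = 54.6%, Riverside 184/293 = 62.8% → Riverside
Severe: Unity 6/32 = 18.8%, Riverside 8/34 = 23.5% → Riverside
Overall: Unity 484/753 = 64.3%, Riverside 544/736 = 73.9% → Riverside
Riverside wins overall and in every case group — no reversal.

No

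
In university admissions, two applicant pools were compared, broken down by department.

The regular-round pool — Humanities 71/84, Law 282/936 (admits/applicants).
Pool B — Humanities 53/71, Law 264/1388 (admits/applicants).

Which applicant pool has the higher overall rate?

Humanities: the regular-round pool 71/84 = 84.5%, Pool B 53/71 = 74.6% → the regular-round pool
Law: the regular-round pool 282/936 = 30.1%, Pool B 264/1388 = 19.0% → the regular-round pool
Overall: the regular-round pool 353/1020 = 34.6%, Pool B 317/1459 = 21.7% → the regular-round pool

the regular-round pool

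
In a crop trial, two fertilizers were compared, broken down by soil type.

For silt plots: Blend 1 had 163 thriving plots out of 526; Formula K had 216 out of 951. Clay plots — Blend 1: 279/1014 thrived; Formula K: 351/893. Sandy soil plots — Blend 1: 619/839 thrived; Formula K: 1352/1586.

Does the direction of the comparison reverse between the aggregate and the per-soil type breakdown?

Silt: Blend 1 163/526 = 31.0%, Formula K 216/951 = 22.7% → Blend 1
Clay: Blend 1 279/1014 = 27.5%, Formula K 351/893 = 39.3% → Formula K
Sandy soil: Blend 1 619/839 = 73.8%, Formula K 1352/1586 = 85.2% → Formula K
Overall: Blend 1 1061/2379 = 44.6%, Formula K 1919/3430 = 55.9% → Formula K
Neither sweeps: Blend 1 wins 1 of 3 groups, Formula K wins 2. Formula K wins overall but not every group — no Simpson reversal.

No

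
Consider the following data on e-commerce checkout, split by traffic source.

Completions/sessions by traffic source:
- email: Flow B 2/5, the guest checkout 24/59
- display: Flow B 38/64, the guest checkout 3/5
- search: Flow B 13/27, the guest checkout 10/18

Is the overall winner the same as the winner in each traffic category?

Email: Flow B 2/5 = 40.0%, the guest checkout 24/59 = 40.7% → the guest checkout
Display: Flow B 38/64 = 59.4%, the guest checkout 3/5 = 60.0% → the guest checkout
Search: Flow B 13/27 = 48.1%, the guest checkout 10/18 = 55.6% → the guest checkout
Overall: Flow B 53/96 = 55.2%, the guest checkout 37/82 = 45.1% → Flow B
The guest checkout wins each traffic group but Flow B wins overall — the comparison reverses. The guest checkout's sessions skew toward email, which has a lower base rate.

No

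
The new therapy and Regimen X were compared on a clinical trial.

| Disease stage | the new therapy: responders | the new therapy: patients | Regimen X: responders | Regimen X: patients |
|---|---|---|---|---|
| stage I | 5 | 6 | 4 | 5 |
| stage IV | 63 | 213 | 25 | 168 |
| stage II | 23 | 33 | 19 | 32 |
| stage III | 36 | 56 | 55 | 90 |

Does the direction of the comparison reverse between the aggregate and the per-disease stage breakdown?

No

Stage I: the new therapy 5/6 = 83.3%, Regimen X 4/5 = 80.0% → the new therapy
Stage IV: the new therapy 63/213 = 29.6%, Regimen X 25/168 = 14.9% → the new therapy
Stage II: the new therapy 23/33 = 69.7%, Regimen X 19/32 = 59.4% → the new therapy
Stage III: the new therapy 36/56 = 64.3%, Regimen X 55/90 = 61.1% → the new therapy
Overall: the new therapy 127/308 = 41.2%, Regimen X 103/295 = 34.9% → the new therapy
The new therapy wins overall and in every disease group — no reversal.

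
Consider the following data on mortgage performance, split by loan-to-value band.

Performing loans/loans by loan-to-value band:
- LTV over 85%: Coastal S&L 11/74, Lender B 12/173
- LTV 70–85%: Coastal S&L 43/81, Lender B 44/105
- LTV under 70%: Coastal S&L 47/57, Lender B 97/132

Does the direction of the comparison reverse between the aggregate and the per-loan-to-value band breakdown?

No

LTV over 85%: Coastal S&L 11/74 = 14.9%, Lender B 12/173 = 6.9% → Coastal S&L
LTV 70–85%: Coastal S&L 43/81 = 53.1%, Lender B 44/105 = 41.9% → Coastal S&L
LTV under 70%: Coastal S&L 47/57 = 82.5%, Lender B 97/132 = 73.5% → Coastal S&L
Overall: Coastal S&L 101/212 = 47.6%, Lender B 153/410 = 37.3% → Coastal S&L
Coastal S&L wins overall and in every loan-to-value group — no reversal.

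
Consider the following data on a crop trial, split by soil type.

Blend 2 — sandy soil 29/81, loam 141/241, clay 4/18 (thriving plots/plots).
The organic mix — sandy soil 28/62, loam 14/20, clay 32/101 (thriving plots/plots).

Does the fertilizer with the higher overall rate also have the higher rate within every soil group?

No

Sandy soil: Blend 2 29/81 = 35.8%, the organic mix 28/62 = 45.2% → the organic mix
Loam: Blend 2 141/241 = 58.5%, the organic mix 14/20 = 70.0% → the organic mix
Clay: Blend 2 4/18 = 22.2%, the organic mix 32/101 = 31.7% → the organic mix
Overall: Blend 2 174/340 = 51.2%, the organic mix 74/183 = 40.4% → Blend 2
The organic mix wins each soil group but Blend 2 wins overall — the comparison reverses. The organic mix's plots skew toward clay, which has a lower base rate.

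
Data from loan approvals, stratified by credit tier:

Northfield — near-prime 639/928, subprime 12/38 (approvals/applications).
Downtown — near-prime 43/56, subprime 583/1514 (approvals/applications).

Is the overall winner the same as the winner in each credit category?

No

Near-prime: Northfield 639/928 = 68.9%, Downtown 43/56 = 76.8% → Downtown
Subprime: Northfield 12/38 = 31.6%, Downtown 583/1514 = 38.5% → Downtown
Overall: Northfield 651/966 = 67.4%, Downtown 626/1570 = 39.9% → Northfield
Downtown wins each credit group but Northfield wins overall — the comparison reverses. Downtown's applications skew toward subprime, which has a lower base rate.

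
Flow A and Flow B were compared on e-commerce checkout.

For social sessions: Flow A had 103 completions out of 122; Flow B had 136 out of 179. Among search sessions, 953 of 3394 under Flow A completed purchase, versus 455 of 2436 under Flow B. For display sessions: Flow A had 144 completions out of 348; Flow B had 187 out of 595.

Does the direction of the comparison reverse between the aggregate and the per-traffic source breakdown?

No

Social: Flow A 103/122 = 84.4%, Flow B 136/179 = 76.0% → Flow A
Search: Flow A 953/3394 = 28.1%, Flow B 455/2436 = 18.7% → Flow A
Display: Flow A 144/348 = 41.4%, Flow B 187/595 = 31.4% → Flow A
Overall: Flow A 1200/3864 = 31.1%, Flow B 778/3210 = 24.2% → Flow A
Flow A wins overall and in every traffic group — no reversal.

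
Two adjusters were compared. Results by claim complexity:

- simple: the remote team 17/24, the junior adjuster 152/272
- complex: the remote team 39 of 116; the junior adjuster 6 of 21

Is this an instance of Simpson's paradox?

Yes

Simple: the remote team 17/24 = 70.8%, the junior adjuster 152/272 = 55.9% → the remote team
Complex: the remote team 39/116 = 33.6%, the junior adjuster 6/21 = 28.6% → the remote team
Overall: the remote team 56/140 = 40.0%, the junior adjuster 158/293 = 53.9% → the junior adjuster
The remote team wins each claim group but the junior adjuster wins overall — the comparison reverses. The remote team's claims skew toward complex, which has a lower base rate.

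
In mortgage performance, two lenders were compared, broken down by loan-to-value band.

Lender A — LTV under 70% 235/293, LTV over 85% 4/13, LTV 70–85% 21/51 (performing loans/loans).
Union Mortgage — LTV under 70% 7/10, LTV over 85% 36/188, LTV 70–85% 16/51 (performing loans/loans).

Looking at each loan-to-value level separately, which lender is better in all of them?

LTV under 70%: Lender A 235/293 = 80.2%, Union Mortgage 7/10 = 70.0% → Lender A
LTV over 85%: Lender A 4/13 = 30.8%, Union Mortgage 36/188 = 19.1% → Lender A
LTV 70–85%: Lender A 21/51 = 41.2%, Union Mortgage 16/51 = 31.4% → Lender A
Lender A has the higher rate in all 3 groups.

Lender A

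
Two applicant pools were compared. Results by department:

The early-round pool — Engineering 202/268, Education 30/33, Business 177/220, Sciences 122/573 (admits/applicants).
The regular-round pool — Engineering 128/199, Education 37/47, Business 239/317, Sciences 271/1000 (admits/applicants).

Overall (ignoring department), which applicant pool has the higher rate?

the early-round pool

Engineering: the early-round pool 202/268 = 75.4%, the regular-round pool 128/199 = 64.3% → the early-round pool
Education: the early-round pool 30/33 = 90.9%, the regular-round pool 37/47 = 78.7% → the early-round pool
Business: the early-round pool 177/220 = 80.5%, the regular-round pool 239/317 = 75.4% → the early-round pool
Sciences: the early-round pool 122/573 = 21.3%, the regular-round pool 271/1000 = 27.1% → the regular-round pool
Overall: the early-round pool 531/1094 = 48.5%, the regular-round pool 675/1563 = 43.2% → the early-round pool
(Neither sweeps every department group, but the early-round pool has the higher pooled rate.)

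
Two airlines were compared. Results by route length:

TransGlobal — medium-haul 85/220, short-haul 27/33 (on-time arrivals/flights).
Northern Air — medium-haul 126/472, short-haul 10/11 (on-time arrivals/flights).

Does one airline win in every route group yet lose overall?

No

Medium-haul: TransGlobal 85/220 = 38.6%, Northern Air 126/472 = 26.7% → TransGlobal
Short-haul: TransGlobal 27/33 = 81.8%, Northern Air 10/11 = 90.9% → Northern Air
Overall: TransGlobal 112/253 = 44.3%, Northern Air 136/483 = 28.2% → TransGlobal
Neither sweeps: TransGlobal wins 1 of 2 groups, Northern Air wins 1. TransGlobal wins overall but not every group — no Simpson reversal.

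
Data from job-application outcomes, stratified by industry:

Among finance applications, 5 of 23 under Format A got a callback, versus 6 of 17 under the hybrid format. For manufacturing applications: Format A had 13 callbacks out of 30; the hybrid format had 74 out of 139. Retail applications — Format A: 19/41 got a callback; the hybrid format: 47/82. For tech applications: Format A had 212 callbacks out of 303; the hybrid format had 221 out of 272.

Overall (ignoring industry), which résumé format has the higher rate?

Finance: Format A 5/23 = 21.7%, the hybrid format 6/17 = 35.3% → the hybrid format
Manufacturing: Format A 13/30 = 43.3%, the hybrid format 74/139 = 53.2% → the hybrid format
Retail: Format A 19/41 = 46.3%, the hybrid format 47/82 = 57.3% → the hybrid format
Tech: Format A 212/303 = 70.0%, the hybrid format 221/272 = 81.2% → the hybrid format
Overall: Format A 249/397 = 62.7%, the hybrid format 348/510 = 68.2% → the hybrid format

the hybrid format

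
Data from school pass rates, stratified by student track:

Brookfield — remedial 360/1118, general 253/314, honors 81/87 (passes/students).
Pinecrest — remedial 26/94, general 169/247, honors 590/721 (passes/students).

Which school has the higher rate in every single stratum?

Brookfield

Remedial: Brookfield 360/1118 = 32.2%, Pinecrest 26/94 = 27.7% → Brookfield
General: Brookfield 253/314 = 80.6%, Pinecrest 169/247 = 68.4% → Brookfield
Honors: Brookfield 81/87 = 93.1%, Pinecrest 590/721 = 81.8% → Brookfield
Brookfield has the higher rate in all 3 groups.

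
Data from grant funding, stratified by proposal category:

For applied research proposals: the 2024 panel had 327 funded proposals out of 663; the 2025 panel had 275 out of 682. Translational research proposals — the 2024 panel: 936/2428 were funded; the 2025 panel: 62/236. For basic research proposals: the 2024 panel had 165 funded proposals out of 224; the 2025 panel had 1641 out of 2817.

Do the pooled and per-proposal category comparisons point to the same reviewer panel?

No

Applied research: the 2024 panel 327/663 = 49.3%, the 2025 panel 275/682 = 40.3% → the 2024 panel
Translational research: the 2024 panel 936/2428 = 38.6%, the 2025 panel 62/236 = 26.3% → the 2024 panel
Basic research: the 2024 panel 165/224 = 73.7%, the 2025 panel 1641/2817 = 58.3% → the 2024 panel
Overall: the 2024 panel 1428/3315 = 43.1%, the 2025 panel 1978/3735 = 53.0% → the 2025 panel
The 2024 panel wins each proposal group but the 2025 panel wins overall — the comparison reverses. The 2024 panel's proposals skew toward translational research, which has a lower base rate.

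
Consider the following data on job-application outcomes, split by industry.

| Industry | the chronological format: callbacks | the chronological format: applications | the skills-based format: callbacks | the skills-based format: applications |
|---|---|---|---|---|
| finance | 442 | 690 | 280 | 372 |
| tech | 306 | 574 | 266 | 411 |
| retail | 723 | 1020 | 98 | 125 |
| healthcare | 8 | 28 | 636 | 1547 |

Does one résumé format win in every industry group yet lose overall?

Yes

Finance: the chronological format 442/690 = 64.1%, the skills-based format 280/372 = 75.3% → the skills-based format
Tech: the chronological format 306/574 = 53.3%, the skills-based format 266/411 = 64.7% → the skills-based format
Retail: the chronological format 723/1020 = 70.9%, the skills-based format 98/125 = 78.4% → the skills-based format
Healthcare: the chronological format 8/28 = 28.6%, the skills-based format 636/1547 = 41.1% → the skills-based format
Overall: the chronological format 1479/2312 = 64.0%, the skills-based format 1280/2455 = 52.1% → the chronological format
The skills-based format wins each industry group but the chronological format wins overall — the comparison reverses. The skills-based format's applications skew toward healthcare, which has a lower base rate.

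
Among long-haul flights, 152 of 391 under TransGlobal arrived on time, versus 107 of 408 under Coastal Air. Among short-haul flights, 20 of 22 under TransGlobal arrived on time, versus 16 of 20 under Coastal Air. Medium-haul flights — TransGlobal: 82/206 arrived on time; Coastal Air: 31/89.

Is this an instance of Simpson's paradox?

No

Long-haul: TransGlobal 152/391 = 38.9%, Coastal Air 107/408 = 26.2% → TransGlobal
Short-haul: TransGlobal 20/22 = 90.9%, Coastal Air 16/20 = 80.0% → TransGlobal
Medium-haul: TransGlobal 82/206 = 39.8%, Coastal Air 31/89 = 34.8% → TransGlobal
Overall: TransGlobal 254/619 = 41.0%, Coastal Air 154/517 = 29.8% → TransGlobal
TransGlobal wins overall and in every route group — no reversal.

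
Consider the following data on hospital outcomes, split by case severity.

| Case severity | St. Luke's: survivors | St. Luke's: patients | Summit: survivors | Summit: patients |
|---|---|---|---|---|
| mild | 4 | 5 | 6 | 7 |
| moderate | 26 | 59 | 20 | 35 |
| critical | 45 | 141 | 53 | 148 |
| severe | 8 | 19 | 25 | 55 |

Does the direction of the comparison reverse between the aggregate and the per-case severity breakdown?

No

Mild: St. Luke's 4/5 = 80.0%, Summit 6/7 = 85.7% → Summit
Moderate: St. Luke's 26/59 = 44.1%, Summit 20/35 = 57.1% → Summit
Critical: St. Luke's 45/141 = 31.9%, Summit 53/148 = 35.8% → Summit
Severe: St. Luke's 8/19 = 42.1%, Summit 25/55 = 45.5% → Summit
Overall: St. Luke's 83/224 = 37.1%, Summit 104/245 = 42.4% → Summit
Summit wins overall and in every case group — no reversal.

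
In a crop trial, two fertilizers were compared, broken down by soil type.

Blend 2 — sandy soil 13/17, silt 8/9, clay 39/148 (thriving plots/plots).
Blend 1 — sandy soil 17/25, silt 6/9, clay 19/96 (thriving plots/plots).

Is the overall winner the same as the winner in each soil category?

Yes

Sandy soil: Blend 2 13/17 = 76.5%, Blend 1 17/25 = 68.0% → Blend 2
Silt: Blend 2 8/9 = 88.9%, Blend 1 6/9 = 66.7% → Blend 2
Clay: Blend 2 39/148 = 26.4%, Blend 1 19/96 = 19.8% → Blend 2
Overall: Blend 2 60/174 = 34.5%, Blend 1 42/130 = 32.3% → Blend 2
Blend 2 wins overall and in every soil group — no reversal.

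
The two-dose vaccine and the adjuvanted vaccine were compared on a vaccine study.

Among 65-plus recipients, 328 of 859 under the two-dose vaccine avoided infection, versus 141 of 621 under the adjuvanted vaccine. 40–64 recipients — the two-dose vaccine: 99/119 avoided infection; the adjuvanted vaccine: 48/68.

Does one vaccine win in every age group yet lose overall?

No

65-plus: the two-dose vaccine 328/859 = 38.2%, the adjuvanted vaccine 141/621 = 22.7% → the two-dose vaccine
40–64: the two-dose vaccine 99/119 = 83.2%, the adjuvanted vaccine 48/68 = 70.6% → the two-dose vaccine
Overall: the two-dose vaccine 427/978 = 43.7%, the adjuvanted vaccine 189/689 = 27.4% → the two-dose vaccine
The two-dose vaccine wins overall and in every age group — no reversal.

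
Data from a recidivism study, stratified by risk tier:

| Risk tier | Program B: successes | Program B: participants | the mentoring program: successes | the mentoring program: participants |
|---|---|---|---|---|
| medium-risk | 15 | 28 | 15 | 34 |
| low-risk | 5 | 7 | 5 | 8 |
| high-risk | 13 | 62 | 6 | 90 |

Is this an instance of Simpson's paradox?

Medium-risk: Program B 15/28 = 53.6%, the mentoring program 15/34 = 44.1% → Program B
Low-risk: Program B 5/7 = 71.4%, the mentoring program 5/8 = 62.5% → Program B
High-risk: Program B 13/62 = 21.0%, the mentoring program 6/90 = 6.7% → Program B
Overall: Program B 33/97 = 34.0%, the mentoring program 26/132 = 19.7% → Program B
Program B wins overall and in every risk group — no reversal.

No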